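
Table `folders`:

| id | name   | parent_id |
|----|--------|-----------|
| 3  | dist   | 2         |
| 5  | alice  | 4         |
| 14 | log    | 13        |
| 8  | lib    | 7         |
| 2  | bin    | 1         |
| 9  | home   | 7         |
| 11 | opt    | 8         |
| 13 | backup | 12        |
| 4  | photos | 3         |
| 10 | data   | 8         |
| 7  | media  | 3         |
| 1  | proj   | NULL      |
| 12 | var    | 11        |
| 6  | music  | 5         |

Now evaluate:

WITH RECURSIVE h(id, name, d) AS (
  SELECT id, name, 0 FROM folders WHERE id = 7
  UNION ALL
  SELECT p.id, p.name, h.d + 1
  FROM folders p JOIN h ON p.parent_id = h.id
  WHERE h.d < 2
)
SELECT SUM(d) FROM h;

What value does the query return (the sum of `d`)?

6

Base: id=7 (media) at d 0.
Iteration 1: rows with parent_id in {7} -> lib (id 8, d 1), home (id 9, d 1).
Iteration 2: rows with parent_id in {8,9} -> data (id 10, d 2), opt (id 11, d 2).
Iteration 3: d < 2 fails for all current rows; recursion stops.
SUM(d) = 0 + 1 + 1 + 2 + 2 = 6.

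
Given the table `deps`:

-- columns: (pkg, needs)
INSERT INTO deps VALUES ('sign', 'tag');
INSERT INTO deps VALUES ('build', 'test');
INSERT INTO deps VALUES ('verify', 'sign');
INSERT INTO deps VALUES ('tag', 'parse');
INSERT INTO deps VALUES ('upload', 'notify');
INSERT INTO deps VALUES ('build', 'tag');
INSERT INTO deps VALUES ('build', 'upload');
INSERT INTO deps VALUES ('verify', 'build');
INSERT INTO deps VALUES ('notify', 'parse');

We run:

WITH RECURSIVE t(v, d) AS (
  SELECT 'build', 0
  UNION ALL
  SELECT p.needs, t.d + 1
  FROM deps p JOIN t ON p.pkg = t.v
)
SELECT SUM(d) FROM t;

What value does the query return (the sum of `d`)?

Base: (build, d=0).
Iteration 1: edges from {build} -> (tag, d=1), (test, d=1), (upload, d=1).
Iteration 2: edges from {tag,test,upload} -> (notify, d=2), (parse, d=2).
Iteration 3: edges from {notify,parse} -> (parse, d=3).
Iteration 4: no outgoing edges from {parse}; recursion stops.
SUM(d) = 0 + 1 + 1 + 1 + 2 + 2 + 3 = 10.

10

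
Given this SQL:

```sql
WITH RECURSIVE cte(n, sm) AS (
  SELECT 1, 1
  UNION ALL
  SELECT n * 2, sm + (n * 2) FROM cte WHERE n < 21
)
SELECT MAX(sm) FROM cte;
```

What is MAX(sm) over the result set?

Base: n=1, sm=1.
Iteration 1: 1 < 21 holds -> n = 1 * 2 = 2, sm = 1 + 2 = 3.
Iteration 2: 2 < 21 holds -> n = 2 * 2 = 4, sm = 3 + 4 = 7.
Iteration 3: 4 < 21 holds -> n = 4 * 2 = 8, sm = 7 + 8 = 15.
Iteration 4: 8 < 21 holds -> n = 8 * 2 = 16, sm = 15 + 16 = 31.
Iteration 5: 16 < 21 holds -> n = 16 * 2 = 32, sm = 31 + 32 = 63.
Iteration 6: 32 < 21 fails; recursion stops.
sm values: 1, 3, 7, 15, 31, 63; the maximum is 63.

63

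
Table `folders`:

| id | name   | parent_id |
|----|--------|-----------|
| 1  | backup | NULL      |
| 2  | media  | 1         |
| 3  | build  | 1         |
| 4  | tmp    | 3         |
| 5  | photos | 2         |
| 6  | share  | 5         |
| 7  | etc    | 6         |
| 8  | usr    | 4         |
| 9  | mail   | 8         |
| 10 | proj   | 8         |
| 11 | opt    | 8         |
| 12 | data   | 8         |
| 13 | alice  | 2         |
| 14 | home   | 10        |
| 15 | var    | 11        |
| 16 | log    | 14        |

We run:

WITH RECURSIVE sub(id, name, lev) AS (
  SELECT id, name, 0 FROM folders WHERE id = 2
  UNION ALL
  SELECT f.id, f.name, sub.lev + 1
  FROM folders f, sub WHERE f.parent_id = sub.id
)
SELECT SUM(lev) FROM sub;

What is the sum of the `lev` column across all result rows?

Base: id=2 (media) at lev 0.
Iteration 1: rows with parent_id in {2} -> photos (id 5, lev 1), alice (id 13, lev 1).
Iteration 2: rows with parent_id in {5,13} -> share (id 6, lev 2).
Iteration 3: rows with parent_id in {6} -> etc (id 7, lev 3).
Iteration 4: no rows with parent_id in {7}; recursion stops.
SUM(lev) = 0 + 1 + 1 + 2 + 3 = 7.

7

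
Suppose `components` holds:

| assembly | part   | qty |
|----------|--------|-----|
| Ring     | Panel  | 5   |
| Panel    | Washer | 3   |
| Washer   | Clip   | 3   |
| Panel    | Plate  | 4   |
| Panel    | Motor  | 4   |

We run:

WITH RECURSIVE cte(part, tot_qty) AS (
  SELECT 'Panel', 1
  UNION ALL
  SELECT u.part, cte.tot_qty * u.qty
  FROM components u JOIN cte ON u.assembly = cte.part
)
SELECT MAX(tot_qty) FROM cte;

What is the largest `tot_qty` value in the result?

Base: (Panel, tot_qty=1).
Iteration 1: components of {Panel} -> Motor = 1*4 = 4, Plate = 1*4 = 4, Washer = 1*3 = 3.
Iteration 2: components of {Motor,Plate,Washer} -> Clip = 3*3 = 9.
Iteration 3: no further components; recursion stops.
tot_qty values: 1, 3, 4, 4, 9; the maximum is 9.

9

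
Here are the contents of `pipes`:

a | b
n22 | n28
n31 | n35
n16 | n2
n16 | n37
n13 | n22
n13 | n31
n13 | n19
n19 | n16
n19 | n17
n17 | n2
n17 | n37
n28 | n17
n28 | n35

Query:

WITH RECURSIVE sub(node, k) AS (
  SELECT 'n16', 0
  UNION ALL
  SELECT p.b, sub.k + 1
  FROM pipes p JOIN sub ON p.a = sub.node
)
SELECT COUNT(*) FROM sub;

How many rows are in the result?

Base: (n16, k=0).
Iteration 1: edges from {n16} -> (n2, k=1), (n37, k=1).
Iteration 2: no outgoing edges from {n2,n37}; recursion stops.
Total rows emitted: 3.

3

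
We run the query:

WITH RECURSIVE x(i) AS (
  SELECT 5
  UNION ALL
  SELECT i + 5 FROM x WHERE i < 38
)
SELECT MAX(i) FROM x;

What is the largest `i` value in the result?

40

Base: i=5.
Iteration 1: 5 < 38 holds -> i = 5 + 5 = 10.
Iteration 2: 10 < 38 holds -> i = 10 + 5 = 15.
Iteration 3: 15 < 38 holds -> i = 15 + 5 = 20.
Iteration 4: 20 < 38 holds -> i = 20 + 5 = 25.
Iteration 5: 25 < 38 holds -> i = 25 + 5 = 30.
Iteration 6: 30 < 38 holds -> i = 30 + 5 = 35.
Iteration 7: 35 < 38 holds -> i = 35 + 5 = 40.
Iteration 8: 40 < 38 fails; recursion stops.
i values: 5, 10, 15, 20, 25, 30, 35, 40; the maximum is 40.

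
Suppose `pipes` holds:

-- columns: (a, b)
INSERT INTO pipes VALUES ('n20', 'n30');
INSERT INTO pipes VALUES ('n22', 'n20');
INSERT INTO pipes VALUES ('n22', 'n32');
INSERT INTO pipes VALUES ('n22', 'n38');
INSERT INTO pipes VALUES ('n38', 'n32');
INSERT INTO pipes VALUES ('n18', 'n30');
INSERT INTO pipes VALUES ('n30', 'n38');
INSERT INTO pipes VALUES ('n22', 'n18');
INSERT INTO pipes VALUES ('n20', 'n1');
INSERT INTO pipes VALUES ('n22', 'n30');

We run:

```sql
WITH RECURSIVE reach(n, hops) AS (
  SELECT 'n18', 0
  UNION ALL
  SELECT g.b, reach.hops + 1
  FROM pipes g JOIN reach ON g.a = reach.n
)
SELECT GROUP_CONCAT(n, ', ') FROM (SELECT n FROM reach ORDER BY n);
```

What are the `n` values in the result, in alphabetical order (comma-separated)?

n18, n30, n32, n38

Base: (n18, hops=0).
Iteration 1: edges from {n18} -> (n30, hops=1).
Iteration 2: edges from {n30} -> (n38, hops=2).
Iteration 3: edges from {n38} -> (n32, hops=3).
Iteration 4: no outgoing edges from {n32}; recursion stops.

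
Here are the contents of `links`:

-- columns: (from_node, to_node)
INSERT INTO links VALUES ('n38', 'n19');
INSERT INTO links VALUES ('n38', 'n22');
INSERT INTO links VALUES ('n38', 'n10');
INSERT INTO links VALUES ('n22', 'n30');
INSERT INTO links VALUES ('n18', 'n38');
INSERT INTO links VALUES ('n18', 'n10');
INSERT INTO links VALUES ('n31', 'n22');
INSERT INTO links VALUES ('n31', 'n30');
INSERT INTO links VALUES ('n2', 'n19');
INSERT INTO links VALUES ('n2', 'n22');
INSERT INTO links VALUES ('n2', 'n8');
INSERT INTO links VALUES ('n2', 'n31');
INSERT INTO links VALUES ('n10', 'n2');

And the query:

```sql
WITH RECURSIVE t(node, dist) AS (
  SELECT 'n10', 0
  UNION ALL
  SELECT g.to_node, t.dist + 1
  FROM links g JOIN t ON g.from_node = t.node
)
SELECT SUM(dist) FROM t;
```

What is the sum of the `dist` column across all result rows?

22

Base: (n10, dist=0).
Iteration 1: edges from {n10} -> (n2, dist=1).
Iteration 2: edges from {n2} -> (n19, dist=2), (n22, dist=2), (n31, dist=2), (n8, dist=2).
Iteration 3: edges from {n19,n22,n31,n8} -> (n22, dist=3), (n30, dist=3) x2. [UNION ALL keeps all 3 new rows, including repeats]
Iteration 4: edges from {n22,n30} -> (n30, dist=4).
Iteration 5: no outgoing edges from {n30}; recursion stops.
SUM(dist) = 0 + 1 + 2 + 2 + 2 + 2 + 3 + 3 + 3 + 4 = 22.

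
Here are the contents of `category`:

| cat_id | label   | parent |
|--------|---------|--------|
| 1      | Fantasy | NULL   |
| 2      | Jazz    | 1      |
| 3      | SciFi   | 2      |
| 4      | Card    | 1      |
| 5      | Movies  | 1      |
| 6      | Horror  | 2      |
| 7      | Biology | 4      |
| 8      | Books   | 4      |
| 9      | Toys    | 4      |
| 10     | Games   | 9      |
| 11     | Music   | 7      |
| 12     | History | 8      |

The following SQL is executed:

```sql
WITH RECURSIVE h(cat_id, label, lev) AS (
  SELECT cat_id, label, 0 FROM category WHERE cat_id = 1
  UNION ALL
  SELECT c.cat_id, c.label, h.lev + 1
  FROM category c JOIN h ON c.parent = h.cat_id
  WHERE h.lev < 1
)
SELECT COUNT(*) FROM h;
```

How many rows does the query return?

Base: cat_id=1 (Fantasy) at lev 0.
Iteration 1: rows with parent in {1} -> Jazz (id 2, lev 1), Card (id 4, lev 1), Movies (id 5, lev 1).
Iteration 2: lev < 1 fails for all current rows; recursion stops.
Total rows emitted: 4.

4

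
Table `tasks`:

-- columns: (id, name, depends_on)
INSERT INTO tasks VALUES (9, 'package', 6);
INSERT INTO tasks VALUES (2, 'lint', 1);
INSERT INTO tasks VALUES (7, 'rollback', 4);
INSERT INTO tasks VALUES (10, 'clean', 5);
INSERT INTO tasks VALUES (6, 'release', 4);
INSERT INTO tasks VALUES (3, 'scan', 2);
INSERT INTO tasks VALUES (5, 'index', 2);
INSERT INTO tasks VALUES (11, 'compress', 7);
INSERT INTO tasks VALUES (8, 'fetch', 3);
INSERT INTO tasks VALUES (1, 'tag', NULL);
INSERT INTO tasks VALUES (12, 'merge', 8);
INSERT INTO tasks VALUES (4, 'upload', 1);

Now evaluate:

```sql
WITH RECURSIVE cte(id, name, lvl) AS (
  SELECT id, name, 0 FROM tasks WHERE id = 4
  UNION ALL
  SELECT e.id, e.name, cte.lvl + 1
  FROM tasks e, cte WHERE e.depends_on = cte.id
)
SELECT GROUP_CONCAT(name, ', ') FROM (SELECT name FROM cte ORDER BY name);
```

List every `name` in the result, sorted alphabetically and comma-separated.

compress, package, release, rollback, upload

Base: id=4 (upload) at lvl 0.
Iteration 1: rows with depends_on in {4} -> release (id 6, lvl 1), rollback (id 7, lvl 1).
Iteration 2: rows with depends_on in {6,7} -> package (id 9, lvl 2), compress (id 11, lvl 2).
Iteration 3: no rows with depends_on in {9,11}; recursion stops.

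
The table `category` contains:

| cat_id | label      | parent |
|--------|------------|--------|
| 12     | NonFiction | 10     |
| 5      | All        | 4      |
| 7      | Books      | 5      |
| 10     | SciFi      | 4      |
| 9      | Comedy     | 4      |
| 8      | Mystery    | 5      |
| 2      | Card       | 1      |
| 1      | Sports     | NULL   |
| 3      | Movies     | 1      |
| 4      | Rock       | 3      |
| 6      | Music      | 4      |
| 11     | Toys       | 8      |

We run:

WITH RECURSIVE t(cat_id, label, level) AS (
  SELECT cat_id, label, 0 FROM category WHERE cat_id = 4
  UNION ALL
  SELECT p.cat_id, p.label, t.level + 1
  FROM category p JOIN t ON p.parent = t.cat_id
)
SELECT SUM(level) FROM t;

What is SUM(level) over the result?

Base: cat_id=4 (Rock) at level 0.
Iteration 1: rows with parent in {4} -> All (id 5, level 1), Music (id 6, level 1), Comedy (id 9, level 1), SciFi (id 10, level 1).
Iteration 2: rows with parent in {5,6,9,10} -> Books (id 7, level 2), Mystery (id 8, level 2), NonFiction (id 12, level 2).
Iteration 3: rows with parent in {7,8,12} -> Toys (id 11, level 3).
Iteration 4: no rows with parent in {11}; recursion stops.
SUM(level) = 0 + 1 + 1 + 1 + 1 + 2 + 2 + 2 + 3 = 13.

13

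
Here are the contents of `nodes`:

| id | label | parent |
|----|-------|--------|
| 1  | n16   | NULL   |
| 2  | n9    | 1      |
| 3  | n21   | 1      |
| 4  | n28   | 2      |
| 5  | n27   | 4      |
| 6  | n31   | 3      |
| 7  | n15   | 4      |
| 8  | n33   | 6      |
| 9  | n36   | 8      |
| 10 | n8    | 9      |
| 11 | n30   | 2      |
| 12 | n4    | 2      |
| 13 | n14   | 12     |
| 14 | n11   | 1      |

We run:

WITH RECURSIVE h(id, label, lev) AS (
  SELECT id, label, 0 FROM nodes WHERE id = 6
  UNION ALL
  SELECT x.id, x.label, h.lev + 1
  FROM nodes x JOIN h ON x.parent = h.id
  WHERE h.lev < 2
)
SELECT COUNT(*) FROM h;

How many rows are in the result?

Base: id=6 (n31) at lev 0.
Iteration 1: rows with parent in {6} -> n33 (id 8, lev 1).
Iteration 2: rows with parent in {8} -> n36 (id 9, lev 2).
Iteration 3: lev < 2 fails for all current rows; recursion stops.
Total rows emitted: 3.

3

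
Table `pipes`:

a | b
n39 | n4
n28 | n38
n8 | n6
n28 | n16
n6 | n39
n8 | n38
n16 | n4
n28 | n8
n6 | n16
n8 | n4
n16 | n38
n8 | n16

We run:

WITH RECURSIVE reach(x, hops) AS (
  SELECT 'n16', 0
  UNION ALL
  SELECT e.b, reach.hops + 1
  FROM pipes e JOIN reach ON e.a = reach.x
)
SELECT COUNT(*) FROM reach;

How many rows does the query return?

Base: (n16, hops=0).
Iteration 1: edges from {n16} -> (n38, hops=1), (n4, hops=1).
Iteration 2: no outgoing edges from {n38,n4}; recursion stops.
Total rows emitted: 3.

3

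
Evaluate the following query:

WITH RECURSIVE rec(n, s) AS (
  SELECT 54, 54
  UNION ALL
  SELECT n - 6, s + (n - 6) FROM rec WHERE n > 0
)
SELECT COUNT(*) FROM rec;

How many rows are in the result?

10

Base: n=54, s=54.
Iteration 1: 54 > 0 holds -> n = 54 - 6 = 48, s = 54 + 48 = 102.
Iteration 2: 48 > 0 holds -> n = 48 - 6 = 42, s = 102 + 42 = 144.
Iteration 3: 42 > 0 holds -> n = 42 - 6 = 36, s = 144 + 36 = 180.
Iteration 4: 36 > 0 holds -> n = 36 - 6 = 30, s = 180 + 30 = 210.
Iteration 5: 30 > 0 holds -> n = 30 - 6 = 24, s = 210 + 24 = 234.
Iteration 6: 24 > 0 holds -> n = 24 - 6 = 18, s = 234 + 18 = 252.
Iteration 7: 18 > 0 holds -> n = 18 - 6 = 12, s = 252 + 12 = 264.
Iteration 8: 12 > 0 holds -> n = 12 - 6 = 6, s = 264 + 6 = 270.
Iteration 9: 6 > 0 holds -> n = 6 - 6 = 0, s = 270 + 0 = 270.
Iteration 10: 0 > 0 fails; recursion stops.
Total rows emitted: 10.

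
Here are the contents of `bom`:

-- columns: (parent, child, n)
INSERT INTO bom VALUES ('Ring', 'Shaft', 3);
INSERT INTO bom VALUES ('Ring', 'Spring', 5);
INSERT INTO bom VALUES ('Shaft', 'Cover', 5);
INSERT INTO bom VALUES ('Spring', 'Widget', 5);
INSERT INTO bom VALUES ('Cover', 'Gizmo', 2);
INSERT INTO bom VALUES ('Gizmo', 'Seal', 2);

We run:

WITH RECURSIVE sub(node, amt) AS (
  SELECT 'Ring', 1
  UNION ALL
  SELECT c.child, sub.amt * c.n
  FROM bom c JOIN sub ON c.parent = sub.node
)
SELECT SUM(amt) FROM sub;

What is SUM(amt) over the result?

Base: (Ring, amt=1).
Iteration 1: components of {Ring} -> Shaft = 1*3 = 3, Spring = 1*5 = 5.
Iteration 2: components of {Shaft,Spring} -> Cover = 3*5 = 15, Widget = 5*5 = 25.
Iteration 3: components of {Cover,Widget} -> Gizmo = 15*2 = 30.
Iteration 4: components of {Gizmo} -> Seal = 30*2 = 60.
Iteration 5: no further components; recursion stops.
SUM(amt) = 1 + 3 + 5 + 15 + 25 + 30 + 60 = 139.

139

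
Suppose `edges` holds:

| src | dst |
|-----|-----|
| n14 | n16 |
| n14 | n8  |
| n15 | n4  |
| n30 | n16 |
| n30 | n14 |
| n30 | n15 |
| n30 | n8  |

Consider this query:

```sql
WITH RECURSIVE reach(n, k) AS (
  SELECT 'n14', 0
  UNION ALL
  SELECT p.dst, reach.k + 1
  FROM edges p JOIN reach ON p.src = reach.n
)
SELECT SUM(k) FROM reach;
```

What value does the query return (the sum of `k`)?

Base: (n14, k=0).
Iteration 1: edges from {n14} -> (n16, k=1), (n8, k=1).
Iteration 2: no outgoing edges from {n16,n8}; recursion stops.
SUM(k) = 0 + 1 + 1 = 2.

2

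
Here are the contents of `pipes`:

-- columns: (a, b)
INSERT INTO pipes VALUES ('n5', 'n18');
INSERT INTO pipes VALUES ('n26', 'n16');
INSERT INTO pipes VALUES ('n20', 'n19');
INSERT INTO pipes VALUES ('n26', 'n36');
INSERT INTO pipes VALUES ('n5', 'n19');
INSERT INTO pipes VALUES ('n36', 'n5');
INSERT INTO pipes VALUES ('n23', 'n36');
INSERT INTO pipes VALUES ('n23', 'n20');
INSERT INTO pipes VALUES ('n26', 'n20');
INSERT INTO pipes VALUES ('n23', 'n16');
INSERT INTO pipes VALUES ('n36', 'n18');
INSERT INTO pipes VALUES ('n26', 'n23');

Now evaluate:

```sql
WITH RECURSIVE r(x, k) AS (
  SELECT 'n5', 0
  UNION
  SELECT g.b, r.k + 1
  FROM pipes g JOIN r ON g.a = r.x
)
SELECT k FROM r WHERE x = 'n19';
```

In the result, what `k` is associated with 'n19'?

1

Base: (n5, k=0).
Iteration 1: edges from {n5} -> (n18, k=1), (n19, k=1).
Iteration 2: no outgoing edges from {n18,n19}; recursion stops.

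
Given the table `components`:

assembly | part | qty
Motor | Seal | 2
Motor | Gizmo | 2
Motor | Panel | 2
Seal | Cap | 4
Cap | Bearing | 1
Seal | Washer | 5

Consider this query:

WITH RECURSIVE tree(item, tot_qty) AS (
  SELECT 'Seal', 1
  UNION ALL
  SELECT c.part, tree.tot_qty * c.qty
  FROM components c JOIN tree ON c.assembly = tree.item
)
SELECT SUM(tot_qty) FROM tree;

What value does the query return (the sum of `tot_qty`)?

14

Base: (Seal, tot_qty=1).
Iteration 1: components of {Seal} -> Cap = 1*4 = 4, Washer = 1*5 = 5.
Iteration 2: components of {Cap,Washer} -> Bearing = 4*1 = 4.
Iteration 3: no further components; recursion stops.
SUM(tot_qty) = 1 + 4 + 5 + 4 = 14.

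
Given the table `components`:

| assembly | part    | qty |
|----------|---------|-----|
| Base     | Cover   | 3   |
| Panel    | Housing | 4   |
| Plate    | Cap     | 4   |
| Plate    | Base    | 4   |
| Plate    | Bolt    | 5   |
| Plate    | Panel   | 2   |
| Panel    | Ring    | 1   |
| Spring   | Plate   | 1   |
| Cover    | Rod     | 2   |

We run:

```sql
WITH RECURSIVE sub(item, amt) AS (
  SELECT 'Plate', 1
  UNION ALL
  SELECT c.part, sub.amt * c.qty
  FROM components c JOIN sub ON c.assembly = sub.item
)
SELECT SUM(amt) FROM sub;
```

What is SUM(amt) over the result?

62

Base: (Plate, amt=1).
Iteration 1: components of {Plate} -> Base = 1*4 = 4, Bolt = 1*5 = 5, Cap = 1*4 = 4, Panel = 1*2 = 2.
Iteration 2: components of {Base,Bolt,Cap,Panel} -> Cover = 4*3 = 12, Housing = 2*4 = 8, Ring = 2*1 = 2.
Iteration 3: components of {Cover,Housing,Ring} -> Rod = 12*2 = 24.
Iteration 4: no further components; recursion stops.
SUM(amt) = 1 + 4 + 5 + 2 + 4 + 12 + 8 + 2 + 24 = 62.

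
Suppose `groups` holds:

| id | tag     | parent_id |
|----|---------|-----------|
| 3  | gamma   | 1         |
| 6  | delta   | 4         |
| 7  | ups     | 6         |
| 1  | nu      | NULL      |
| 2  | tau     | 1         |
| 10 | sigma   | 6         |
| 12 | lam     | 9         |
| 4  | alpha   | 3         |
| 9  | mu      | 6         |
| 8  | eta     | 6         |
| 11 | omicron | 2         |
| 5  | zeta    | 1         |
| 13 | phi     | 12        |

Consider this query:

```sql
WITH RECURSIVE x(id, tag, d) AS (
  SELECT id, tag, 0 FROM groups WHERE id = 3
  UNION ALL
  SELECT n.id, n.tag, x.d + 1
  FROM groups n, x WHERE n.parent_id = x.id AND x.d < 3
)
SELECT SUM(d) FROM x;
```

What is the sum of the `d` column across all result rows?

15

Base: id=3 (gamma) at d 0.
Iteration 1: rows with parent_id in {3} -> alpha (id 4, d 1).
Iteration 2: rows with parent_id in {4} -> delta (id 6, d 2).
Iteration 3: rows with parent_id in {6} -> ups (id 7, d 3), eta (id 8, d 3), mu (id 9, d 3), sigma (id 10, d 3).
Iteration 4: d < 3 fails for all current rows; recursion stops.
SUM(d) = 0 + 1 + 2 + 3 + 3 + 3 + 3 = 15.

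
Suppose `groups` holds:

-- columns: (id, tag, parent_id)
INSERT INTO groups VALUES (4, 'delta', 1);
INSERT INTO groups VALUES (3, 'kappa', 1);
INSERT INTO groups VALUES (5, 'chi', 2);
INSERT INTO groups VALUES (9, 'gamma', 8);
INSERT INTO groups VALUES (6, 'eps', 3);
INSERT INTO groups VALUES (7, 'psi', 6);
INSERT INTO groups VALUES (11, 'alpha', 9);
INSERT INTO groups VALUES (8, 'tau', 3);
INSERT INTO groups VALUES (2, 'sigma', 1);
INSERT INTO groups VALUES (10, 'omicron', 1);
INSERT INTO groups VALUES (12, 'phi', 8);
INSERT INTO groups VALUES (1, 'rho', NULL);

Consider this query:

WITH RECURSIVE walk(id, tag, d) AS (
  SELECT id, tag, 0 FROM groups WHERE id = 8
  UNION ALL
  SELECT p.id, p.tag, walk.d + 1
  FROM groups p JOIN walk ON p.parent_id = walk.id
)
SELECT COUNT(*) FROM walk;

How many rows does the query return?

Base: id=8 (tau) at d 0.
Iteration 1: rows with parent_id in {8} -> gamma (id 9, d 1), phi (id 12, d 1).
Iteration 2: rows with parent_id in {9,12} -> alpha (id 11, d 2).
Iteration 3: no rows with parent_id in {11}; recursion stops.
Total rows emitted: 4.

4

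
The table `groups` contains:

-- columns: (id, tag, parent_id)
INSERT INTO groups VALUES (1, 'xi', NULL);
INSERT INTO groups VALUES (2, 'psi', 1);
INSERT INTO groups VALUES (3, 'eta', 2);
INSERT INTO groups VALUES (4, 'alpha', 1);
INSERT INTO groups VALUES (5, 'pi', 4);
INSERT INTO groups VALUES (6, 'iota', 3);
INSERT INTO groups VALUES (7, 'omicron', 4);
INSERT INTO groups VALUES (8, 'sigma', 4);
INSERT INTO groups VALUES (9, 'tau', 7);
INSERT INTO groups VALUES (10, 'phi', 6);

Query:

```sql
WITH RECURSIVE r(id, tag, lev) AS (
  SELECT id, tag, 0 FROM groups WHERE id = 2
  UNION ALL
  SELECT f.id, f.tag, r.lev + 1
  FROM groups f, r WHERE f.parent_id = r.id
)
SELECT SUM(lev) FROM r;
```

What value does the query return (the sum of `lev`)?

Base: id=2 (psi) at lev 0.
Iteration 1: rows with parent_id in {2} -> eta (id 3, lev 1).
Iteration 2: rows with parent_id in {3} -> iota (id 6, lev 2).
Iteration 3: rows with parent_id in {6} -> phi (id 10, lev 3).
Iteration 4: no rows with parent_id in {10}; recursion stops.
SUM(lev) = 0 + 1 + 2 + 3 = 6.

6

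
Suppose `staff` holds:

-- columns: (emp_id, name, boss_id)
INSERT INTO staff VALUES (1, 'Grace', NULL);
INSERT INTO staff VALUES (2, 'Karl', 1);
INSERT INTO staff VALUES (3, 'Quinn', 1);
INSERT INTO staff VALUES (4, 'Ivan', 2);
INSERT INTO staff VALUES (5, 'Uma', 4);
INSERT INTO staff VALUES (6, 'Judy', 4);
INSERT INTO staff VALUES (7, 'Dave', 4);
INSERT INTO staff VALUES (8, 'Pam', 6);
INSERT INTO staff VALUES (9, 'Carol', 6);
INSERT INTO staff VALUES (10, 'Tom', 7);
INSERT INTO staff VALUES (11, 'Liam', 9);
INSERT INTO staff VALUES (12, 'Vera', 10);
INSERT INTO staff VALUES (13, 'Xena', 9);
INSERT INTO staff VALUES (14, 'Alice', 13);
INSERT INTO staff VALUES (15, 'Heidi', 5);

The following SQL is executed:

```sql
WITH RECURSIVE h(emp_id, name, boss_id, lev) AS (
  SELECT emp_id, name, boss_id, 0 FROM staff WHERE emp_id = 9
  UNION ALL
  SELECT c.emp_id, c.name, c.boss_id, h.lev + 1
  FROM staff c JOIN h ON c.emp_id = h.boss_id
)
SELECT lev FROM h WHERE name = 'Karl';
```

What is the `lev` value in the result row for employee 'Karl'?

Base: emp_id=9 (Carol), boss_id=6, lev 0.
Iteration 1: join on emp_id=6 -> Judy (id 6, boss_id=4, lev 1).
Iteration 2: join on emp_id=4 -> Ivan (id 4, boss_id=2, lev 2).
Iteration 3: join on emp_id=2 -> Karl (id 2, boss_id=1, lev 3).
Iteration 4: join on emp_id=1 -> Grace (id 1, boss_id=NULL, lev 4).
Iteration 5: boss_id is NULL; no match; recursion stops.

3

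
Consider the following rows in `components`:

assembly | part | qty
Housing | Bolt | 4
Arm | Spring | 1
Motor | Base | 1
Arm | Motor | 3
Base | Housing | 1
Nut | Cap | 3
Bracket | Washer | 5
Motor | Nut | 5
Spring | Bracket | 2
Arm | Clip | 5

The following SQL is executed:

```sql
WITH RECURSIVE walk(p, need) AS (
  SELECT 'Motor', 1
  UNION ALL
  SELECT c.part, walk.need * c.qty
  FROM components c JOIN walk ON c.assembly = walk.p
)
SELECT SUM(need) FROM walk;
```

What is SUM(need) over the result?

27

Base: (Motor, need=1).
Iteration 1: components of {Motor} -> Base = 1*1 = 1, Nut = 1*5 = 5.
Iteration 2: components of {Base,Nut} -> Cap = 5*3 = 15, Housing = 1*1 = 1.
Iteration 3: components of {Cap,Housing} -> Bolt = 1*4 = 4.
Iteration 4: no further components; recursion stops.
SUM(need) = 1 + 5 + 1 + 15 + 1 + 4 = 27.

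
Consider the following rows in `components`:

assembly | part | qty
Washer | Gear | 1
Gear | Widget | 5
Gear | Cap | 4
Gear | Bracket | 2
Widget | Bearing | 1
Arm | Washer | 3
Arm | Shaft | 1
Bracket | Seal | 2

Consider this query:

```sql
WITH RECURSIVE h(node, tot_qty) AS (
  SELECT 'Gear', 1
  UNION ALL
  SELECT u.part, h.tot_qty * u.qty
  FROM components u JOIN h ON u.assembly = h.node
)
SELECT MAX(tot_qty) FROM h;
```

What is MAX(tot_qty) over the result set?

5

Base: (Gear, tot_qty=1).
Iteration 1: components of {Gear} -> Bracket = 1*2 = 2, Cap = 1*4 = 4, Widget = 1*5 = 5.
Iteration 2: components of {Bracket,Cap,Widget} -> Bearing = 5*1 = 5, Seal = 2*2 = 4.
Iteration 3: no further components; recursion stops.
tot_qty values: 1, 2, 5, 4, 4, 5; the maximum is 5.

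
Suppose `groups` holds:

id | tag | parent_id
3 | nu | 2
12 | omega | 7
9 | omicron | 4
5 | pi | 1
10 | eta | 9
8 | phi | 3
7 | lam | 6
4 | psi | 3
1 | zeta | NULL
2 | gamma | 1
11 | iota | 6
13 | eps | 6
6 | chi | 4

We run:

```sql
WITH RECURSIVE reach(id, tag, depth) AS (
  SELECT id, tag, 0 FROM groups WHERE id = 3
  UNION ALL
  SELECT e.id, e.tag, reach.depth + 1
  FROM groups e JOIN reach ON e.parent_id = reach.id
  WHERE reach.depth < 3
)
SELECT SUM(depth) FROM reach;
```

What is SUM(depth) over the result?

18

Base: id=3 (nu) at depth 0.
Iteration 1: rows with parent_id in {3} -> psi (id 4, depth 1), phi (id 8, depth 1).
Iteration 2: rows with parent_id in {4,8} -> chi (id 6, depth 2), omicron (id 9, depth 2).
Iteration 3: rows with parent_id in {6,9} -> lam (id 7, depth 3), eta (id 10, depth 3), iota (id 11, depth 3), eps (id 13, depth 3).
Iteration 4: depth < 3 fails for all current rows; recursion stops.
SUM(depth) = 0 + 1 + 1 + 2 + 2 + 3 + 3 + 3 + 3 = 18.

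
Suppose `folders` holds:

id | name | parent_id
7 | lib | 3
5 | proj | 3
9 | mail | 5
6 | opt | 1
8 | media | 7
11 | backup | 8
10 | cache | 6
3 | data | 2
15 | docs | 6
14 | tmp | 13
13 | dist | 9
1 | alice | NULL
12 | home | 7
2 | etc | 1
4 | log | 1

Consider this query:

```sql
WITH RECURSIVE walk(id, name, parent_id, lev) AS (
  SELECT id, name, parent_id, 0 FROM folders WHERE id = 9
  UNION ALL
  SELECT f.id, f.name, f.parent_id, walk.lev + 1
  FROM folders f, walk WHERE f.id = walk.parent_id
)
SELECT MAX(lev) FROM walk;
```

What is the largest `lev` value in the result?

Base: id=9 (mail), parent_id=5, lev 0.
Iteration 1: join on id=5 -> proj (id 5, parent_id=3, lev 1).
Iteration 2: join on id=3 -> data (id 3, parent_id=2, lev 2).
Iteration 3: join on id=2 -> etc (id 2, parent_id=1, lev 3).
Iteration 4: join on id=1 -> alice (id 1, parent_id=NULL, lev 4).
Iteration 5: parent_id is NULL; no match; recursion stops.
lev values: 0, 1, 2, 3, 4; the maximum is 4.

4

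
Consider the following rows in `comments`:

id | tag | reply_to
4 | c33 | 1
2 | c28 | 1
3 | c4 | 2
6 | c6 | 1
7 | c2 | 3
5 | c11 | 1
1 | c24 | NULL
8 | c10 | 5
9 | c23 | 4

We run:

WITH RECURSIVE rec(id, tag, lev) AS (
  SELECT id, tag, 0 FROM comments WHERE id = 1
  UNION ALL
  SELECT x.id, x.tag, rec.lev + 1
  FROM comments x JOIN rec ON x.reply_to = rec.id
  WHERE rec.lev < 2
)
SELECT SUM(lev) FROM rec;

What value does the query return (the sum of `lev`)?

Base: id=1 (c24) at lev 0.
Iteration 1: rows with reply_to in {1} -> c28 (id 2, lev 1), c33 (id 4, lev 1), c11 (id 5, lev 1), c6 (id 6, lev 1).
Iteration 2: rows with reply_to in {2,4,5,6} -> c4 (id 3, lev 2), c10 (id 8, lev 2), c23 (id 9, lev 2).
Iteration 3: lev < 2 fails for all current rows; recursion stops.
SUM(lev) = 0 + 1 + 1 + 1 + 1 + 2 + 2 + 2 = 10.

10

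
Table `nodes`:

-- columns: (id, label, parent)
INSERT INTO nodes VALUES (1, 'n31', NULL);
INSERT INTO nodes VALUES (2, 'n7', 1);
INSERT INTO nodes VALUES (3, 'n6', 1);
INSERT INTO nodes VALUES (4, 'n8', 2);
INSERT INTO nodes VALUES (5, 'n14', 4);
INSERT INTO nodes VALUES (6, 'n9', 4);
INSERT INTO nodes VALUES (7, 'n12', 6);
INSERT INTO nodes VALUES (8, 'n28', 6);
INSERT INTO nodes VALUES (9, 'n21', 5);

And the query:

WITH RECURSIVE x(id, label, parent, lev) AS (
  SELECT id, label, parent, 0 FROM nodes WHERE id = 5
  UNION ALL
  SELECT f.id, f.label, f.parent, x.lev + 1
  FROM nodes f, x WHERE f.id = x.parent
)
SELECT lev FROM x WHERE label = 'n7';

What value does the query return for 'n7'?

2

Base: id=5 (n14), parent=4, lev 0.
Iteration 1: join on id=4 -> n8 (id 4, parent=2, lev 1).
Iteration 2: join on id=2 -> n7 (id 2, parent=1, lev 2).
Iteration 3: join on id=1 -> n31 (id 1, parent=NULL, lev 3).
Iteration 4: parent is NULL; no match; recursion stops.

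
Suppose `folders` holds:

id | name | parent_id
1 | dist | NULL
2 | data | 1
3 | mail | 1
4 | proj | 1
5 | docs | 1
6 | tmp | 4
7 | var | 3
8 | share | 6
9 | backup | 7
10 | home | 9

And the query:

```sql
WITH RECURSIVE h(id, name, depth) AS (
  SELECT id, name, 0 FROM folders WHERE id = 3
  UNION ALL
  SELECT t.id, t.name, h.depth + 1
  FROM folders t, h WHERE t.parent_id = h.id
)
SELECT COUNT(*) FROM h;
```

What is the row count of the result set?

4

Base: id=3 (mail) at depth 0.
Iteration 1: rows with parent_id in {3} -> var (id 7, depth 1).
Iteration 2: rows with parent_id in {7} -> backup (id 9, depth 2).
Iteration 3: rows with parent_id in {9} -> home (id 10, depth 3).
Iteration 4: no rows with parent_id in {10}; recursion stops.
Total rows emitted: 4.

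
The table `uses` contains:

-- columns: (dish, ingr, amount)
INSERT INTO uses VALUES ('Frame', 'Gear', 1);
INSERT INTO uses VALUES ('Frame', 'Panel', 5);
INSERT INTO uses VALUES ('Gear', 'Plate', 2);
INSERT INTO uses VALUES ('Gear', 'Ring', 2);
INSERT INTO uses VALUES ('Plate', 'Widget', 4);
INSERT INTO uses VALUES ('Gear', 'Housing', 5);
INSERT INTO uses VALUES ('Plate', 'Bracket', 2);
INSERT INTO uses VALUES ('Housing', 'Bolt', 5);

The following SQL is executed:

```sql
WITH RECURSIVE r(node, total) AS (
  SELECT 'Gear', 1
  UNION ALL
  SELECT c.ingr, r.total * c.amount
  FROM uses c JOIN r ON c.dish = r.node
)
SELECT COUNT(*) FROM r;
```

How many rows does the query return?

Base: (Gear, total=1).
Iteration 1: components of {Gear} -> Housing = 1*5 = 5, Plate = 1*2 = 2, Ring = 1*2 = 2.
Iteration 2: components of {Housing,Plate,Ring} -> Bolt = 5*5 = 25, Bracket = 2*2 = 4, Widget = 2*4 = 8.
Iteration 3: no further components; recursion stops.
Total rows emitted: 7.

7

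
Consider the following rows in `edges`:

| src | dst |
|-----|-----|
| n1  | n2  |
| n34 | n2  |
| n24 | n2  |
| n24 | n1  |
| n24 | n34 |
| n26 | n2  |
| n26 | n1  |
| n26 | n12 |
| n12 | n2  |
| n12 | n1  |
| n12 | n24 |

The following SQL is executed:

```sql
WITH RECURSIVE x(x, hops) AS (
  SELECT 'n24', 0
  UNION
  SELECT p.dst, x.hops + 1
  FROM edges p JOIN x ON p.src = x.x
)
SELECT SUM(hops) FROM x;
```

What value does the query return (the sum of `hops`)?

5

Base: (n24, hops=0).
Iteration 1: edges from {n24} -> (n1, hops=1), (n2, hops=1), (n34, hops=1).
Iteration 2: edges from {n1,n2,n34} -> (n2, hops=2). [UNION drops 1 duplicate row(s)]
Iteration 3: no outgoing edges from {n2}; recursion stops.
SUM(hops) = 0 + 1 + 1 + 1 + 2 = 5.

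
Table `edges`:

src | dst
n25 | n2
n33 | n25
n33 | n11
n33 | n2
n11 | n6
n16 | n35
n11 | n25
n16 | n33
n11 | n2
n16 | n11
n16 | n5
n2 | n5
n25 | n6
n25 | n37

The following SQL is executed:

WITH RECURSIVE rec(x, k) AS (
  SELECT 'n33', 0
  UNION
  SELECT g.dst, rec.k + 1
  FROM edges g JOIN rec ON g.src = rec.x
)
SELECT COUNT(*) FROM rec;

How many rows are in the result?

Base: (n33, k=0).
Iteration 1: edges from {n33} -> (n11, k=1), (n2, k=1), (n25, k=1).
Iteration 2: edges from {n11,n2,n25} -> (n2, k=2), (n25, k=2), (n37, k=2), (n5, k=2), (n6, k=2). [UNION drops 2 duplicate row(s)]
Iteration 3: edges from {n2,n25,n37,n5,n6} -> (n2, k=3), (n37, k=3), (n5, k=3), (n6, k=3).
Iteration 4: edges from {n2,n37,n5,n6} -> (n5, k=4).
Iteration 5: no outgoing edges from {n5}; recursion stops.
Total rows emitted: 14.

14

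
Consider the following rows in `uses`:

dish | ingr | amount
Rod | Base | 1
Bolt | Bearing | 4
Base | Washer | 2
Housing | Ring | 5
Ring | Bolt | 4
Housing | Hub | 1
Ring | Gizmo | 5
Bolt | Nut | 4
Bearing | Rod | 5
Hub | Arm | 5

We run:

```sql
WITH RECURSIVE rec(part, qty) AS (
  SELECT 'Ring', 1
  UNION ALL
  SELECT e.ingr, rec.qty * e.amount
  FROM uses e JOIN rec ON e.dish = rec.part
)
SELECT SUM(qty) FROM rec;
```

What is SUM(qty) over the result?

362

Base: (Ring, qty=1).
Iteration 1: components of {Ring} -> Bolt = 1*4 = 4, Gizmo = 1*5 = 5.
Iteration 2: components of {Bolt,Gizmo} -> Bearing = 4*4 = 16, Nut = 4*4 = 16.
Iteration 3: components of {Bearing,Nut} -> Rod = 16*5 = 80.
Iteration 4: components of {Rod} -> Base = 80*1 = 80.
Iteration 5: components of {Base} -> Washer = 80*2 = 160.
Iteration 6: no further components; recursion stops.
SUM(qty) = 1 + 5 + 4 + 16 + 16 + 80 + 80 + 160 = 362.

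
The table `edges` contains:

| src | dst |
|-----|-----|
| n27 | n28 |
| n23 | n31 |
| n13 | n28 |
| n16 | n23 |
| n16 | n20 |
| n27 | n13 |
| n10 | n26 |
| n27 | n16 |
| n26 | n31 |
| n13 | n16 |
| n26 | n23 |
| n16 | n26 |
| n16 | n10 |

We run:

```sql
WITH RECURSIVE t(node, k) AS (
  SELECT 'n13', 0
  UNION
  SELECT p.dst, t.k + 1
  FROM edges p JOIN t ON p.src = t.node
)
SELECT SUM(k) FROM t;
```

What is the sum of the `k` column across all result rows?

32

Base: (n13, k=0).
Iteration 1: edges from {n13} -> (n16, k=1), (n28, k=1).
Iteration 2: edges from {n16,n28} -> (n10, k=2), (n20, k=2), (n23, k=2), (n26, k=2).
Iteration 3: edges from {n10,n20,n23,n26} -> (n23, k=3), (n26, k=3), (n31, k=3). [UNION drops 1 duplicate row(s)]
Iteration 4: edges from {n23,n26,n31} -> (n23, k=4), (n31, k=4). [UNION drops 1 duplicate row(s)]
Iteration 5: edges from {n23,n31} -> (n31, k=5).
Iteration 6: no outgoing edges from {n31}; recursion stops.
SUM(k) = 0 + 1 + 1 + 2 + 2 + 2 + 2 + 3 + 3 + 3 + 4 + 4 + 5 = 32.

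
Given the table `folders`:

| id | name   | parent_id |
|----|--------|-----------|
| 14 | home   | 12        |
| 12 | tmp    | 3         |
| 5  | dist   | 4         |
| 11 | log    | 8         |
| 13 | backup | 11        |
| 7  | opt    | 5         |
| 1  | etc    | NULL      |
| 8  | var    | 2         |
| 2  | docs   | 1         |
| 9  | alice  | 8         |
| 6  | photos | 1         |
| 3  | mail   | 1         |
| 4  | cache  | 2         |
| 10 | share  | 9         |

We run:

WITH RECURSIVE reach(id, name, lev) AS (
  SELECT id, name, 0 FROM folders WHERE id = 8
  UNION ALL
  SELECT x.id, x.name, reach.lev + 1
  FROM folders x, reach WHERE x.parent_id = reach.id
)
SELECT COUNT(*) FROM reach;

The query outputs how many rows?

Base: id=8 (var) at lev 0.
Iteration 1: rows with parent_id in {8} -> alice (id 9, lev 1), log (id 11, lev 1).
Iteration 2: rows with parent_id in {9,11} -> share (id 10, lev 2), backup (id 13, lev 2).
Iteration 3: no rows with parent_id in {10,13}; recursion stops.
Total rows emitted: 5.

5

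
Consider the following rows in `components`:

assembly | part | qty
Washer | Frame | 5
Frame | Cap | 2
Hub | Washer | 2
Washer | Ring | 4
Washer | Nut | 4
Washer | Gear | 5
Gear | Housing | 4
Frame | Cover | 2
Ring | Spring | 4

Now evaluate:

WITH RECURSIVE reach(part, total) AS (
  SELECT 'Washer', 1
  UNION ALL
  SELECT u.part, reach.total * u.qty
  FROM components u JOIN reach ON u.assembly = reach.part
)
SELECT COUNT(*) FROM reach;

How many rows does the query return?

9

Base: (Washer, total=1).
Iteration 1: components of {Washer} -> Frame = 1*5 = 5, Gear = 1*5 = 5, Nut = 1*4 = 4, Ring = 1*4 = 4.
Iteration 2: components of {Frame,Gear,Nut,Ring} -> Cap = 5*2 = 10, Cover = 5*2 = 10, Housing = 5*4 = 20, Spring = 4*4 = 16.
Iteration 3: no further components; recursion stops.
Total rows emitted: 9.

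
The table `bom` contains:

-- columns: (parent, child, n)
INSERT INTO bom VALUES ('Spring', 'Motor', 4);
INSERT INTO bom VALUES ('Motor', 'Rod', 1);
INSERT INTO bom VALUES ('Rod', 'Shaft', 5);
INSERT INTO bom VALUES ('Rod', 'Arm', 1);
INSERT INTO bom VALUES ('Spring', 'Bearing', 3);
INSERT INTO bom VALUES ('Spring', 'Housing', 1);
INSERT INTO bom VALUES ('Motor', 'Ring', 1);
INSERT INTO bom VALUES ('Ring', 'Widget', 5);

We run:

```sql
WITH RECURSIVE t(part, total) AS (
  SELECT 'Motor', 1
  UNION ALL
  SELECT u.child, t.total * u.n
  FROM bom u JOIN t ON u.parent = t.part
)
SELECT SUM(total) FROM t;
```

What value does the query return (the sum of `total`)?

Base: (Motor, total=1).
Iteration 1: components of {Motor} -> Ring = 1*1 = 1, Rod = 1*1 = 1.
Iteration 2: components of {Ring,Rod} -> Arm = 1*1 = 1, Shaft = 1*5 = 5, Widget = 1*5 = 5.
Iteration 3: no further components; recursion stops.
SUM(total) = 1 + 1 + 1 + 5 + 1 + 5 = 14.

14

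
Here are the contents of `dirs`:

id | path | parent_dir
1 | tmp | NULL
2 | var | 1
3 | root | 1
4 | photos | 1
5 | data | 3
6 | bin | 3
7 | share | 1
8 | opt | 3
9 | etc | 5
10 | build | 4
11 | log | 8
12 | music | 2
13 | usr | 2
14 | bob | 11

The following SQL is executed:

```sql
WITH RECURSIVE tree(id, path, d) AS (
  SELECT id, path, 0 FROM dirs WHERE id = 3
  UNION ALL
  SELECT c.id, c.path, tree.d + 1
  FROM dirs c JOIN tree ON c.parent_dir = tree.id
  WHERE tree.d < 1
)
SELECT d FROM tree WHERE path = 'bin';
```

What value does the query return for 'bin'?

Base: id=3 (root) at d 0.
Iteration 1: rows with parent_dir in {3} -> data (id 5, d 1), bin (id 6, d 1), opt (id 8, d 1).
Iteration 2: d < 1 fails for all current rows; recursion stops.

1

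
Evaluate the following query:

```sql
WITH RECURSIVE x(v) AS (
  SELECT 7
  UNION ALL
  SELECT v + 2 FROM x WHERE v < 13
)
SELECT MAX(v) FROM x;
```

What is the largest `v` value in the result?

Base: v=7.
Iteration 1: 7 < 13 holds -> v = 7 + 2 = 9.
Iteration 2: 9 < 13 holds -> v = 9 + 2 = 11.
Iteration 3: 11 < 13 holds -> v = 11 + 2 = 13.
Iteration 4: 13 < 13 fails; recursion stops.
v values: 7, 9, 11, 13; the maximum is 13.

13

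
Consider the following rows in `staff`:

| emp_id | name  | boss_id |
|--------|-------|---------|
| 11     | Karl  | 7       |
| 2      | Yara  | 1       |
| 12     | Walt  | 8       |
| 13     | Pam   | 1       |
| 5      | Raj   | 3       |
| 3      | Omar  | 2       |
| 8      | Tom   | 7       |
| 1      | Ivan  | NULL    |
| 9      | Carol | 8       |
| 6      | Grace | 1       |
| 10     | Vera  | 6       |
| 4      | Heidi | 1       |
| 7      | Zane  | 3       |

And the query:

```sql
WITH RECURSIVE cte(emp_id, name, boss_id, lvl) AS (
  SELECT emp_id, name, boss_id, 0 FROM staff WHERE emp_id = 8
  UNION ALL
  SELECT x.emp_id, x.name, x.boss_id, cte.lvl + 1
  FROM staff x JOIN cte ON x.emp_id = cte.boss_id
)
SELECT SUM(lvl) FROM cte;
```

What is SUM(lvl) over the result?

Base: emp_id=8 (Tom), boss_id=7, lvl 0.
Iteration 1: join on emp_id=7 -> Zane (id 7, boss_id=3, lvl 1).
Iteration 2: join on emp_id=3 -> Omar (id 3, boss_id=2, lvl 2).
Iteration 3: join on emp_id=2 -> Yara (id 2, boss_id=1, lvl 3).
Iteration 4: join on emp_id=1 -> Ivan (id 1, boss_id=NULL, lvl 4).
Iteration 5: boss_id is NULL; no match; recursion stops.
SUM(lvl) = 0 + 1 + 2 + 3 + 4 = 10.

10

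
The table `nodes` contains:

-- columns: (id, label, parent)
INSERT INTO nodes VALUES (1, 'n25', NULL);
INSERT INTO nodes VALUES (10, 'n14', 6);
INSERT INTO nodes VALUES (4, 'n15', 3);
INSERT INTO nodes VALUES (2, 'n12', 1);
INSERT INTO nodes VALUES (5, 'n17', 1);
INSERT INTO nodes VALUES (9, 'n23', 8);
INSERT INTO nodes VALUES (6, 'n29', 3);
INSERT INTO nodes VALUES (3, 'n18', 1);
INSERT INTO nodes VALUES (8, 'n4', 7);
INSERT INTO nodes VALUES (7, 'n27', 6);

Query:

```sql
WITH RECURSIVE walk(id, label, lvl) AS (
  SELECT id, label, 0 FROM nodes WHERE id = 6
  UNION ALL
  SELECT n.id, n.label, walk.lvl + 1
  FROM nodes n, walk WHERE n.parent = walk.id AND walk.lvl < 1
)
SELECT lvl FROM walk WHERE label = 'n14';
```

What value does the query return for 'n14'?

1

Base: id=6 (n29) at lvl 0.
Iteration 1: rows with parent in {6} -> n27 (id 7, lvl 1), n14 (id 10, lvl 1).
Iteration 2: lvl < 1 fails for all current rows; recursion stops.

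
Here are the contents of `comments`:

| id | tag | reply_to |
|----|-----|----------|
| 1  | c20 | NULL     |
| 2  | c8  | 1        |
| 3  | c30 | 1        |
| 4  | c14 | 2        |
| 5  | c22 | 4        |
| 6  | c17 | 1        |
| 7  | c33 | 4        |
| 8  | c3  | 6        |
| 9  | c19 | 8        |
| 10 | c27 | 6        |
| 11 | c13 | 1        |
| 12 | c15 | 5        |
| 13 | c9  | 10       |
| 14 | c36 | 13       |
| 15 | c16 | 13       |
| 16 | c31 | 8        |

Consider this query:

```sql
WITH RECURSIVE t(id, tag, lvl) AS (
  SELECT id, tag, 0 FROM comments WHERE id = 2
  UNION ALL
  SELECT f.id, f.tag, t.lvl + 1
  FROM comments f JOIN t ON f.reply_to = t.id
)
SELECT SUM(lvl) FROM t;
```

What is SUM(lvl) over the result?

Base: id=2 (c8) at lvl 0.
Iteration 1: rows with reply_to in {2} -> c14 (id 4, lvl 1).
Iteration 2: rows with reply_to in {4} -> c22 (id 5, lvl 2), c33 (id 7, lvl 2).
Iteration 3: rows with reply_to in {5,7} -> c15 (id 12, lvl 3).
Iteration 4: no rows with reply_to in {12}; recursion stops.
SUM(lvl) = 0 + 1 + 2 + 2 + 3 = 8.

8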